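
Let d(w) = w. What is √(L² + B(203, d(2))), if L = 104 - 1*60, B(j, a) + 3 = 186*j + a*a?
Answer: √39695 ≈ 199.24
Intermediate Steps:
B(j, a) = -3 + a² + 186*j (B(j, a) = -3 + (186*j + a*a) = -3 + (186*j + a²) = -3 + (a² + 186*j) = -3 + a² + 186*j)
L = 44 (L = 104 - 60 = 44)
√(L² + B(203, d(2))) = √(44² + (-3 + 2² + 186*203)) = √(1936 + (-3 + 4 + 37758)) = √(1936 + 37759) = √39695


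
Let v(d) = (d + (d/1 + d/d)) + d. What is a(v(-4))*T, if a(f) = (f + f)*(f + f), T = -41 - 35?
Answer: -36784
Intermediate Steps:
v(d) = 1 + 3*d (v(d) = (d + (d*1 + 1)) + d = (d + (d + 1)) + d = (d + (1 + d)) + d = (1 + 2*d) + d = 1 + 3*d)
T = -76
a(f) = 4*f² (a(f) = (2*f)*(2*f) = 4*f²)
a(v(-4))*T = (4*(1 + 3*(-4))²)*(-76) = (4*(1 - 12)²)*(-76) = (4*(-11)²)*(-76) = (4*121)*(-76) = 484*(-76) = -36784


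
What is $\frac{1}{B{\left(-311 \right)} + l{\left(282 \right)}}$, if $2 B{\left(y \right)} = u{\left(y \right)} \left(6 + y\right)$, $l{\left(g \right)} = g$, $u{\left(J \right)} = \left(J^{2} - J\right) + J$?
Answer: $- \frac{2}{29499341} \approx -6.7798 \cdot 10^{-8}$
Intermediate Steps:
$u{\left(J \right)} = J^{2}$
$B{\left(y \right)} = \frac{y^{2} \left(6 + y\right)}{2}$
$\frac{1}{B{\left(-311 \right)} + l{\left(282 \right)}} = \frac{1}{\frac{\left(-311\right)^{2} \left(6 - 311\right)}{2} + 282} = \frac{1}{\frac{1}{2} \cdot 96721 \left(-305\right) + 282} = \frac{1}{- \frac{29499905}{2} + 282} = \frac{1}{- \frac{29499341}{2}} = - \frac{2}{29499341}$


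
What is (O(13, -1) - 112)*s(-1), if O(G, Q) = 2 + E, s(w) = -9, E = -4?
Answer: 1026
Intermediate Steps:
O(G, Q) = -2 (O(G, Q) = 2 - 4 = -2)
(O(13, -1) - 112)*s(-1) = (-2 - 112)*(-9) = -114*(-9) = 1026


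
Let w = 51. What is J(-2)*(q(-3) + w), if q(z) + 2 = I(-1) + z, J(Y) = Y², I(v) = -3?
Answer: 172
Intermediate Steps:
q(z) = -5 + z (q(z) = -2 + (-3 + z) = -5 + z)
J(-2)*(q(-3) + w) = (-2)²*((-5 - 3) + 51) = 4*(-8 + 51) = 4*43 = 172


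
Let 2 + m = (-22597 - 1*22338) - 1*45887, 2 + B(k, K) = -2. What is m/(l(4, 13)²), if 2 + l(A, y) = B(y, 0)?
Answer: -22706/9 ≈ -2522.9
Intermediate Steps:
B(k, K) = -4 (B(k, K) = -2 - 2 = -4)
l(A, y) = -6 (l(A, y) = -2 - 4 = -6)
m = -90824 (m = -2 + ((-22597 - 1*22338) - 1*45887) = -2 + ((-22597 - 22338) - 45887) = -2 + (-44935 - 45887) = -2 - 90822 = -90824)
m/(l(4, 13)²) = -90824/((-6)²) = -90824/36 = -90824*1/36 = -22706/9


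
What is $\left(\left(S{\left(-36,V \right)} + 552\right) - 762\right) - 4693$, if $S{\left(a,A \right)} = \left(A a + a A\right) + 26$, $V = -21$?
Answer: $-3365$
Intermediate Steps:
$S{\left(a,A \right)} = 26 + 2 A a$ ($S{\left(a,A \right)} = \left(A a + A a\right) + 26 = 2 A a + 26 = 26 + 2 A a$)
$\left(\left(S{\left(-36,V \right)} + 552\right) - 762\right) - 4693 = \left(\left(\left(26 + 2 \left(-21\right) \left(-36\right)\right) + 552\right) - 762\right) - 4693 = \left(\left(\left(26 + 1512\right) + 552\right) - 762\right) - 4693 = \left(\left(1538 + 552\right) - 762\right) - 4693 = \left(2090 - 762\right) - 4693 = 1328 - 4693 = -3365$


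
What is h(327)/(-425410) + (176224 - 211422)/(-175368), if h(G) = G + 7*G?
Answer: 3628704623/18650825220 ≈ 0.19456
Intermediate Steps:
h(G) = 8*G
h(327)/(-425410) + (176224 - 211422)/(-175368) = (8*327)/(-425410) + (176224 - 211422)/(-175368) = 2616*(-1/425410) - 35198*(-1/175368) = -1308/212705 + 17599/87684 = 3628704623/18650825220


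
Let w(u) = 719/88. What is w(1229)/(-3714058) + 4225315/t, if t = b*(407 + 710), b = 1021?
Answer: 1380988898099177/372743663116528 ≈ 3.7049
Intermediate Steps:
t = 1140457 (t = 1021*(407 + 710) = 1021*1117 = 1140457)
w(u) = 719/88 (w(u) = 719*(1/88) = 719/88)
w(1229)/(-3714058) + 4225315/t = (719/88)/(-3714058) + 4225315/1140457 = (719/88)*(-1/3714058) + 4225315*(1/1140457) = -719/326837104 + 4225315/1140457 = 1380988898099177/372743663116528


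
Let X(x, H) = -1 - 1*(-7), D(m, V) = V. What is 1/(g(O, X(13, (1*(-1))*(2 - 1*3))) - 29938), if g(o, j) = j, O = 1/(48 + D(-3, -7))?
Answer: -1/29932 ≈ -3.3409e-5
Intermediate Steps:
X(x, H) = 6 (X(x, H) = -1 + 7 = 6)
O = 1/41 (O = 1/(48 - 7) = 1/41 ≈ 0.024390)
1/(g(O, X(13, (1*(-1))*(2 - 1*3))) - 29938) = 1/(6 - 29938) = 1/(-29932) = -1/29932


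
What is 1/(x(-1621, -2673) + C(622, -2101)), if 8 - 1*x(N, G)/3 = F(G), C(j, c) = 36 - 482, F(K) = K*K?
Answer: -1/21435209 ≈ -4.6652e-8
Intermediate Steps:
F(K) = K²
C(j, c) = -446
x(N, G) = 24 - 3*G²
1/(x(-1621, -2673) + C(622, -2101)) = 1/((24 - 3*(-2673)²) - 446) = 1/((24 - 3*7144929) - 446) = 1/((24 - 21434787) - 446) = 1/(-21434763 - 446) = 1/(-21435209) = -1/21435209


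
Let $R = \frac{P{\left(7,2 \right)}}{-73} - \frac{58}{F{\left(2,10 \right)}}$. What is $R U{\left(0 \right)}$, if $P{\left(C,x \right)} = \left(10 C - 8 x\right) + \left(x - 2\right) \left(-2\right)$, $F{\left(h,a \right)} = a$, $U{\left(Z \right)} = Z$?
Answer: $0$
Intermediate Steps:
$P{\left(C,x \right)} = 4 - 10 x + 10 C$ ($P{\left(C,x \right)} = \left(- 8 x + 10 C\right) + \left(-2 + x\right) \left(-2\right) = \left(- 8 x + 10 C\right) - \left(-4 + 2 x\right) = 4 - 10 x + 10 C$)
$R = - \frac{2387}{365}$ ($R = \frac{4 - 20 + 10 \cdot 7}{-73} - \frac{58}{10} = \left(4 - 20 + 70\right) \left(- \frac{1}{73}\right) - \frac{29}{5} = 54 \left(- \frac{1}{73}\right) - \frac{29}{5} = - \frac{54}{73} - \frac{29}{5} = - \frac{2387}{365} \approx -6.5397$)
$R U{\left(0 \right)} = \left(- \frac{2387}{365}\right) 0 = 0$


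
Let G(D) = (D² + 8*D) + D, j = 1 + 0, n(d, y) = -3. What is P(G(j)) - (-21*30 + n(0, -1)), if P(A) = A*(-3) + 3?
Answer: 606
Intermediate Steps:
j = 1
G(D) = D² + 9*D
P(A) = 3 - 3*A (P(A) = -3*A + 3 = 3 - 3*A)
P(G(j)) - (-21*30 + n(0, -1)) = (3 - 3*(9 + 1)) - (-21*30 - 3) = (3 - 3*10) - (-630 - 3) = (3 - 3*10) - 1*(-633) = (3 - 30) + 633 = -27 + 633 = 606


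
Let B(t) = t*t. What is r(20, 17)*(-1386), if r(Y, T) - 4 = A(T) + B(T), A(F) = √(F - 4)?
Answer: -406098 - 1386*√13 ≈ -4.1110e+5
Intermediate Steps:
B(t) = t²
A(F) = √(-4 + F)
r(Y, T) = 4 + T² + √(-4 + T) (r(Y, T) = 4 + (√(-4 + T) + T²) = 4 + (T² + √(-4 + T)) = 4 + T² + √(-4 + T))
r(20, 17)*(-1386) = (4 + 17² + √(-4 + 17))*(-1386) = (4 + 289 + √13)*(-1386) = (293 + √13)*(-1386) = -406098 - 1386*√13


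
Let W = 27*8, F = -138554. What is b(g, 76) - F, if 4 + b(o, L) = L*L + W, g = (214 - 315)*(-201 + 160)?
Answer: 144542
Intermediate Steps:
g = 4141 (g = -101*(-41) = 4141)
W = 216
b(o, L) = 212 + L² (b(o, L) = -4 + (L*L + 216) = -4 + (L² + 216) = -4 + (216 + L²) = 212 + L²)
b(g, 76) - F = (212 + 76²) - 1*(-138554) = (212 + 5776) + 138554 = 5988 + 138554 = 144542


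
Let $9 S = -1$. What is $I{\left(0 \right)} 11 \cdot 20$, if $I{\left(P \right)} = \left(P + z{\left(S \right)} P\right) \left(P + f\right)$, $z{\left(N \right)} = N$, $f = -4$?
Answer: $0$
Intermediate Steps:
$S = - \frac{1}{9}$ ($S = \frac{1}{9} \left(-1\right) = - \frac{1}{9} \approx -0.11111$)
$I{\left(P \right)} = \frac{8 P \left(-4 + P\right)}{9}$ ($I{\left(P \right)} = \left(P - \frac{P}{9}\right) \left(P - 4\right) = \frac{8 P}{9} \left(-4 + P\right) = \frac{8 P \left(-4 + P\right)}{9}$)
$I{\left(0 \right)} 11 \cdot 20 = \frac{8}{9} \cdot 0 \left(-4 + 0\right) 11 \cdot 20 = \frac{8}{9} \cdot 0 \left(-4\right) 11 \cdot 20 = 0 \cdot 11 \cdot 20 = 0 \cdot 20 = 0$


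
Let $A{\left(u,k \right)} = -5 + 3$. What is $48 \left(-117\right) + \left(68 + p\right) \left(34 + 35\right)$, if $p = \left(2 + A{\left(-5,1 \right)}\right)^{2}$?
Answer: $-924$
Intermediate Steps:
$A{\left(u,k \right)} = -2$
$p = 0$ ($p = \left(2 - 2\right)^{2} = 0^{2} = 0$)
$48 \left(-117\right) + \left(68 + p\right) \left(34 + 35\right) = 48 \left(-117\right) + \left(68 + 0\right) \left(34 + 35\right) = -5616 + 68 \cdot 69 = -5616 + 4692 = -924$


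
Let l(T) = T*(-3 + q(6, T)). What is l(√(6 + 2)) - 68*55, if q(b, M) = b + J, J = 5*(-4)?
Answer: -3740 - 34*√2 ≈ -3788.1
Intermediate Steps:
J = -20
q(b, M) = -20 + b (q(b, M) = b - 20 = -20 + b)
l(T) = -17*T (l(T) = T*(-3 + (-20 + 6)) = T*(-3 - 14) = T*(-17) = -17*T)
l(√(6 + 2)) - 68*55 = -17*√(6 + 2) - 68*55 = -34*√2 - 3740 = -3740 - 34*√2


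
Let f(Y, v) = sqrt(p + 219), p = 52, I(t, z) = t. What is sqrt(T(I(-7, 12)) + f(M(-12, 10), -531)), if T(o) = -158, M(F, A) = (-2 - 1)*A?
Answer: sqrt(-158 + sqrt(271)) ≈ 11.897*I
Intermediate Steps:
M(F, A) = -3*A
f(Y, v) = sqrt(271) (f(Y, v) = sqrt(52 + 219) = sqrt(271))
sqrt(T(I(-7, 12)) + f(M(-12, 10), -531)) = sqrt(-158 + sqrt(271))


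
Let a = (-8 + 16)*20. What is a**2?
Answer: 25600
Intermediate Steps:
a = 160 (a = 8*20 = 160)
a**2 = 160**2 = 25600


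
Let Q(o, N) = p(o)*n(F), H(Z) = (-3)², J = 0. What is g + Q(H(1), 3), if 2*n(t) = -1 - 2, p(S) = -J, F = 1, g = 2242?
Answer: 2242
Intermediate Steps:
H(Z) = 9
p(S) = 0 (p(S) = -1*0 = 0)
n(t) = -3/2 (n(t) = (-1 - 2)/2 = (½)*(-3) = -3/2)
Q(o, N) = 0 (Q(o, N) = 0*(-3/2) = 0)
g + Q(H(1), 3) = 2242 + 0 = 2242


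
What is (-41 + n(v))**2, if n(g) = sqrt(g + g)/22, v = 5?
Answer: (902 - sqrt(10))**2/484 ≈ 1669.2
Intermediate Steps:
n(g) = sqrt(2)*sqrt(g)/22 (n(g) = sqrt(2*g)*(1/22) = (sqrt(2)*sqrt(g))*(1/22) = sqrt(2)*sqrt(g)/22)
(-41 + n(v))**2 = (-41 + sqrt(2)*sqrt(5)/22)**2 = (-41 + sqrt(10)/22)**2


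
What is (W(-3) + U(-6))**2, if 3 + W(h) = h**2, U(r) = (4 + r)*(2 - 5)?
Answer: 144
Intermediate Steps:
U(r) = -12 - 3*r (U(r) = (4 + r)*(-3) = -12 - 3*r)
W(h) = -3 + h**2
(W(-3) + U(-6))**2 = ((-3 + (-3)**2) + (-12 - 3*(-6)))**2 = ((-3 + 9) + (-12 + 18))**2 = (6 + 6)**2 = 12**2 = 144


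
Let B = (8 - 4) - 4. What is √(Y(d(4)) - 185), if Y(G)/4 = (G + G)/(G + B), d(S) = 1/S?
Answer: I*√177 ≈ 13.304*I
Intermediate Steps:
B = 0 (B = 4 - 4 = 0)
Y(G) = 8 (Y(G) = 4*((G + G)/(G + 0)) = 4*((2*G)/G) = 4*2 = 8)
√(Y(d(4)) - 185) = √(8 - 185) = √(-177) = I*√177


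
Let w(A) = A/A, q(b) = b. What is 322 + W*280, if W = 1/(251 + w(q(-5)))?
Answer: 2908/9 ≈ 323.11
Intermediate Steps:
w(A) = 1
W = 1/252 (W = 1/(251 + 1) = 1/252 ≈ 0.0039683)
322 + W*280 = 322 + (1/252)*280 = 322 + 10/9 = 2908/9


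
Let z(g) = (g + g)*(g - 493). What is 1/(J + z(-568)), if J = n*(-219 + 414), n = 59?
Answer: 1/1216801 ≈ 8.2183e-7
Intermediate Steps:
z(g) = 2*g*(-493 + g) (z(g) = (2*g)*(-493 + g) = 2*g*(-493 + g))
J = 11505 (J = 59*(-219 + 414) = 59*195 = 11505)
1/(J + z(-568)) = 1/(11505 + 2*(-568)*(-493 - 568)) = 1/(11505 + 2*(-568)*(-1061)) = 1/(11505 + 1205296) = 1/1216801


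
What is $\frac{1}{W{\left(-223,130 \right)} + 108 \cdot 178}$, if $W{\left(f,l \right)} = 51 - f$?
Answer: $\frac{1}{19498} \approx 5.1287 \cdot 10^{-5}$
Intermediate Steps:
$\frac{1}{W{\left(-223,130 \right)} + 108 \cdot 178} = \frac{1}{\left(51 - -223\right) + 108 \cdot 178} = \frac{1}{\left(51 + 223\right) + 19224} = \frac{1}{274 + 19224} = \frac{1}{19498}$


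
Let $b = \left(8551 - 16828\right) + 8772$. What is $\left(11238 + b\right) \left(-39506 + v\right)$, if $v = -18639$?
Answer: $-682215285$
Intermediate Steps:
$b = 495$ ($b = -8277 + 8772 = 495$)
$\left(11238 + b\right) \left(-39506 + v\right) = \left(11238 + 495\right) \left(-39506 - 18639\right) = 11733 \left(-58145\right) = -682215285$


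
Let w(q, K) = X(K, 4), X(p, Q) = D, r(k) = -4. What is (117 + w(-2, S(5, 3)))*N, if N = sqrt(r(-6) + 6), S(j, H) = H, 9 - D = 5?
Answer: 121*sqrt(2) ≈ 171.12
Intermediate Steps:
D = 4 (D = 9 - 1*5 = 9 - 5 = 4)
X(p, Q) = 4
w(q, K) = 4
N = sqrt(2) (N = sqrt(-4 + 6) = sqrt(2) ≈ 1.4142)
(117 + w(-2, S(5, 3)))*N = (117 + 4)*sqrt(2) = 121*sqrt(2)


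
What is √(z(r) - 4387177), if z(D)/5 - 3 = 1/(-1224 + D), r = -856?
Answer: 3*I*√5272393802/104 ≈ 2094.6*I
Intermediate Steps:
z(D) = 15 + 5/(-1224 + D)
√(z(r) - 4387177) = √(5*(-3671 + 3*(-856))/(-1224 - 856) - 4387177) = √(5*(-3671 - 2568)/(-2080) - 4387177) = √(5*(-1/2080)*(-6239) - 4387177) = √(6239/416 - 4387177) = √(-1825059393/416) = 3*I*√5272393802/104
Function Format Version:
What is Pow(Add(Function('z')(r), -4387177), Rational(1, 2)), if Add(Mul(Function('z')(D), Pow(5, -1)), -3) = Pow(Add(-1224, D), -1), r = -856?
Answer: Mul(Rational(3, 104), I, Pow(5272393802, Rational(1, 2))) ≈ Mul(2094.6, I)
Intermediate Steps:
Function('z')(D) = Add(15, Mul(5, Pow(Add(-1224, D), -1)))
Pow(Add(Function('z')(r), -4387177), Rational(1, 2)) = Pow(Add(Mul(5, Pow(Add(-1224, -856), -1), Add(-3671, Mul(3, -856))), -4387177), Rational(1, 2)) = Pow(Add(Mul(5, Pow(-2080, -1), Add(-3671, -2568)), -4387177), Rational(1, 2)) = Pow(Add(Mul(5, Rational(-1, 2080), -6239), -4387177), Rational(1, 2)) = Pow(Add(Rational(6239, 416), -4387177), Rational(1, 2)) = Pow(Rational(-1825059393, 416), Rational(1, 2)) = Mul(Rational(3, 104), I, Pow(5272393802, Rational(1, 2)))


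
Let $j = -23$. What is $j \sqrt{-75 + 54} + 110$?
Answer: $110 - 23 i \sqrt{21} \approx 110.0 - 105.4 i$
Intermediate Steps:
$j \sqrt{-75 + 54} + 110 = - 23 \sqrt{-75 + 54} + 110 = - 23 \sqrt{-21} + 110 = - 23 i \sqrt{21} + 110 = 110 - 23 i \sqrt{21}$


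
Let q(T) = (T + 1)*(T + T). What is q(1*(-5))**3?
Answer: 64000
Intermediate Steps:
q(T) = 2*T*(1 + T) (q(T) = (1 + T)*(2*T) = 2*T*(1 + T))
q(1*(-5))**3 = (2*(1*(-5))*(1 + 1*(-5)))**3 = (2*(-5)*(1 - 5))**3 = (2*(-5)*(-4))**3 = 40**3 = 64000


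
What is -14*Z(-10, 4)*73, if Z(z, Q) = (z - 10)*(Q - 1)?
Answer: 61320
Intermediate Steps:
Z(z, Q) = (-1 + Q)*(-10 + z) (Z(z, Q) = (-10 + z)*(-1 + Q) = (-1 + Q)*(-10 + z))
-14*Z(-10, 4)*73 = -14*(10 - 1*(-10) - 10*4 + 4*(-10))*73 = -14*(10 + 10 - 40 - 40)*73 = -14*(-60)*73 = 840*73 = 61320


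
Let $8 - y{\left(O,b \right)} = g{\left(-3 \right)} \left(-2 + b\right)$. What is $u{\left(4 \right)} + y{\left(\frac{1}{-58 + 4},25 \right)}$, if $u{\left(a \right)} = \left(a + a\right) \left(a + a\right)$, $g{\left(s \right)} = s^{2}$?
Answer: $-135$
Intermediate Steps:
$u{\left(a \right)} = 4 a^{2}$ ($u{\left(a \right)} = 2 a 2 a = 4 a^{2}$)
$y{\left(O,b \right)} = 26 - 9 b$ ($y{\left(O,b \right)} = 8 - \left(-3\right)^{2} \left(-2 + b\right) = 8 - 9 \left(-2 + b\right) = 8 - \left(-18 + 9 b\right) = 26 - 9 b$)
$u{\left(4 \right)} + y{\left(\frac{1}{-58 + 4},25 \right)} = 4 \cdot 4^{2} + \left(26 - 225\right) = 4 \cdot 16 + \left(26 - 225\right) = 64 - 199 = -135$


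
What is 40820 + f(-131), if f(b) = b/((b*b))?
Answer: 5347419/131 ≈ 40820.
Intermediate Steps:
f(b) = 1/b (f(b) = b/(b²) = b/b² = 1/b)
40820 + f(-131) = 40820 + 1/(-131) = 40820 - 1/131 = 5347419/131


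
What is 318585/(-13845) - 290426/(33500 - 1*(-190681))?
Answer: -5029443457/206919063 ≈ -24.306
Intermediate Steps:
318585/(-13845) - 290426/(33500 - 1*(-190681)) = 318585*(-1/13845) - 290426/(33500 + 190681) = -21239/923 - 290426/224181 = -5029443457/206919063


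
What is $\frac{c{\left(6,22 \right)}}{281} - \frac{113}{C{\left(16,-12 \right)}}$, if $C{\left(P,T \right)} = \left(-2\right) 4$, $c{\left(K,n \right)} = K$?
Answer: $\frac{31801}{2248} \approx 14.146$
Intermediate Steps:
$C{\left(P,T \right)} = -8$
$\frac{c{\left(6,22 \right)}}{281} - \frac{113}{C{\left(16,-12 \right)}} = \frac{6}{281} - \frac{113}{-8} = 6 \cdot \frac{1}{281} - - \frac{113}{8} = \frac{6}{281} + \frac{113}{8} = \frac{31801}{2248}$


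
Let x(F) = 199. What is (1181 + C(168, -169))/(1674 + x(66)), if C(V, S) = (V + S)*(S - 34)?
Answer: 1384/1873 ≈ 0.73892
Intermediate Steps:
C(V, S) = (-34 + S)*(S + V) (C(V, S) = (S + V)*(-34 + S) = (-34 + S)*(S + V))
(1181 + C(168, -169))/(1674 + x(66)) = (1181 + ((-169)² - 34*(-169) - 34*168 - 169*168))/(1674 + 199) = (1181 + (28561 + 5746 - 5712 - 28392))/1873 = (1181 + 203)*(1/1873) = 1384*(1/1873) = 1384/1873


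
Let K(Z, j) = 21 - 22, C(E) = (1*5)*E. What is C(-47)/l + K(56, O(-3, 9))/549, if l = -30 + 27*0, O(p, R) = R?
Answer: 8599/1098 ≈ 7.8315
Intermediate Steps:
C(E) = 5*E
K(Z, j) = -1
l = -30 (l = -30 + 0 = -30)
C(-47)/l + K(56, O(-3, 9))/549 = (5*(-47))/(-30) - 1/549 = -235*(-1/30) - 1*1/549 = 47/6 - 1/549 = 8599/1098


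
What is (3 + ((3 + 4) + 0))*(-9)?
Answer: -90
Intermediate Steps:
(3 + ((3 + 4) + 0))*(-9) = (3 + (7 + 0))*(-9) = (3 + 7)*(-9) = 10*(-9) = -90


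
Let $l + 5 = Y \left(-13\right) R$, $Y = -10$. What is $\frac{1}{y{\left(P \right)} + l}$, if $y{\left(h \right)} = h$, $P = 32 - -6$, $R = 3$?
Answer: $\frac{1}{423} \approx 0.0023641$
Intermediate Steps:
$P = 38$ ($P = 32 + 6 = 38$)
$l = 385$ ($l = -5 + \left(-10\right) \left(-13\right) 3 = -5 + 130 \cdot 3 = -5 + 390 = 385$)
$\frac{1}{y{\left(P \right)} + l} = \frac{1}{38 + 385} = \frac{1}{423}$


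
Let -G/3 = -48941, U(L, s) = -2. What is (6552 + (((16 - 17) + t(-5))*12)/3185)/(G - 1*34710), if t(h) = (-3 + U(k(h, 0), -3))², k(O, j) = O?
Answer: 2318712/39675545 ≈ 0.058442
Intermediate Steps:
G = 146823 (G = -3*(-48941) = 146823)
t(h) = 25 (t(h) = (-3 - 2)² = (-5)² = 25)
(6552 + (((16 - 17) + t(-5))*12)/3185)/(G - 1*34710) = (6552 + (((16 - 17) + 25)*12)/3185)/(146823 - 1*34710) = (6552 + ((-1 + 25)*12)*(1/3185))/(146823 - 34710) = (6552 + (24*12)*(1/3185))/112113 = (6552 + 288*(1/3185))*(1/112113) = (6552 + 288/3185)*(1/112113) = (20868408/3185)*(1/112113) = 2318712/39675545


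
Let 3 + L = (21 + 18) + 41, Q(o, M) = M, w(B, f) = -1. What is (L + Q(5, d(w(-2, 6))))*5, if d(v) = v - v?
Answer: 385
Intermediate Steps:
d(v) = 0
L = 77 (L = -3 + ((21 + 18) + 41) = -3 + (39 + 41) = -3 + 80 = 77)
(L + Q(5, d(w(-2, 6))))*5 = (77 + 0)*5 = 77*5 = 385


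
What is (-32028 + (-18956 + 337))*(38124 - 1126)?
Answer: -1873837706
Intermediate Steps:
(-32028 + (-18956 + 337))*(38124 - 1126) = (-32028 - 18619)*36998 = -50647*36998 = -1873837706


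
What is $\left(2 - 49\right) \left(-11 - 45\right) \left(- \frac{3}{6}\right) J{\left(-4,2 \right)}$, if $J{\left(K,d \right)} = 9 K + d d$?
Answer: $42112$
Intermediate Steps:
$J{\left(K,d \right)} = d^{2} + 9 K$ ($J{\left(K,d \right)} = 9 K + d^{2} = d^{2} + 9 K$)
$\left(2 - 49\right) \left(-11 - 45\right) \left(- \frac{3}{6}\right) J{\left(-4,2 \right)} = \left(2 - 49\right) \left(-11 - 45\right) \left(- \frac{3}{6}\right) \left(2^{2} + 9 \left(-4\right)\right) = \left(-47\right) \left(-56\right) \left(\left(-3\right) \frac{1}{6}\right) \left(4 - 36\right) = 2632 \left(- \frac{1}{2}\right) \left(-32\right) = \left(-1316\right) \left(-32\right) = 42112$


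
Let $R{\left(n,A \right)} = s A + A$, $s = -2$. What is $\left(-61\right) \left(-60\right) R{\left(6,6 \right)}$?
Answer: $-21960$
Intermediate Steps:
$R{\left(n,A \right)} = - A$ ($R{\left(n,A \right)} = - 2 A + A = - A$)
$\left(-61\right) \left(-60\right) R{\left(6,6 \right)} = \left(-61\right) \left(-60\right) \left(\left(-1\right) 6\right) = 3660 \left(-6\right) = -21960$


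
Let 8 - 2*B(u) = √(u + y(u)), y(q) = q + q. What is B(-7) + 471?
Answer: 475 - I*√21/2 ≈ 475.0 - 2.2913*I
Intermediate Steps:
y(q) = 2*q
B(u) = 4 - √3*√u/2 (B(u) = 4 - √(u + 2*u)/2 = 4 - √3*√u/2)
B(-7) + 471 = (4 - √3*√(-7)/2) + 471 = (4 - √3*I*√7/2) + 471 = (4 - I*√21/2) + 471 = 475 - I*√21/2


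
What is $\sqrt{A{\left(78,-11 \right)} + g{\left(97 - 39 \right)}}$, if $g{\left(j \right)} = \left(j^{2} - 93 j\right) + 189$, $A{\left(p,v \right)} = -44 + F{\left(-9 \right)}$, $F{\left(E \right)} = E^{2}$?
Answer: $2 i \sqrt{451} \approx 42.474 i$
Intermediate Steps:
$A{\left(p,v \right)} = 37$ ($A{\left(p,v \right)} = -44 + \left(-9\right)^{2} = -44 + 81 = 37$)
$g{\left(j \right)} = 189 + j^{2} - 93 j$
$\sqrt{A{\left(78,-11 \right)} + g{\left(97 - 39 \right)}} = \sqrt{37 + \left(189 + \left(97 - 39\right)^{2} - 93 \left(97 - 39\right)\right)} = \sqrt{37 + \left(189 + 58^{2} - 5394\right)} = \sqrt{37 + \left(189 + 3364 - 5394\right)} = \sqrt{37 - 1841} = \sqrt{-1804} = 2 i \sqrt{451}$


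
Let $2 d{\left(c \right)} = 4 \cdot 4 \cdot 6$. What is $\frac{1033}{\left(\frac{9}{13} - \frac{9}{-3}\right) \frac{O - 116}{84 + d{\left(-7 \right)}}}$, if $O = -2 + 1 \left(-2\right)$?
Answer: $- \frac{147719}{480} \approx -307.75$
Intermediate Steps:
$O = -4$ ($O = -2 - 2 = -4$)
$d{\left(c \right)} = 48$ ($d{\left(c \right)} = \frac{4 \cdot 4 \cdot 6}{2} = \frac{16 \cdot 6}{2} = \frac{1}{2} \cdot 96 = 48$)
$\frac{1033}{\left(\frac{9}{13} - \frac{9}{-3}\right) \frac{O - 116}{84 + d{\left(-7 \right)}}} = \frac{1033}{\left(\frac{9}{13} - \frac{9}{-3}\right) \frac{-4 - 116}{84 + 48}} = \frac{1033}{\left(9 \cdot \frac{1}{13} - -3\right) \left(- \frac{120}{132}\right)} = \frac{1033}{\left(\frac{9}{13} + 3\right) \left(\left(-120\right) \frac{1}{132}\right)} = \frac{1033}{\frac{48}{13} \left(- \frac{10}{11}\right)} = \frac{1033}{- \frac{480}{143}} = 1033 \left(- \frac{143}{480}\right) = - \frac{147719}{480}$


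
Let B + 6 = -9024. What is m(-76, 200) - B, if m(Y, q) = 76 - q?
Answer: 8906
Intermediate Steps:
B = -9030 (B = -6 - 9024 = -9030)
m(-76, 200) - B = (76 - 1*200) - 1*(-9030) = (76 - 200) + 9030 = -124 + 9030 = 8906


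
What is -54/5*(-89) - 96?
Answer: 4326/5 ≈ 865.20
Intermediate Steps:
-54/5*(-89) - 96 = 4806/5 - 96 = 4326/5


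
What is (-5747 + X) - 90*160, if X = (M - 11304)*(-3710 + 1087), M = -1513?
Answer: 33598844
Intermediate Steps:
X = 33618991 (X = (-1513 - 11304)*(-3710 + 1087) = -12817*(-2623) = 33618991)
(-5747 + X) - 90*160 = (-5747 + 33618991) - 90*160 = 33613244 - 14400 = 33598844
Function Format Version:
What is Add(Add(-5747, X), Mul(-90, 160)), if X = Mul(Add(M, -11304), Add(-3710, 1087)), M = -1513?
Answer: 33598844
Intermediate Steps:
X = 33618991 (X = Mul(Add(-1513, -11304), Add(-3710, 1087)) = Mul(-12817, -2623) = 33618991)
Add(Add(-5747, X), Mul(-90, 160)) = Add(Add(-5747, 33618991), Mul(-90, 160)) = Add(33613244, -14400) = 33598844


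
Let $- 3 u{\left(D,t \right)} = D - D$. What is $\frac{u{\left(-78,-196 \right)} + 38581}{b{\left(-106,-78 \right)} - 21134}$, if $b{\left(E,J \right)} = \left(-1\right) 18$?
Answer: $- \frac{38581}{21152} \approx -1.824$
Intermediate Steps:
$u{\left(D,t \right)} = 0$ ($u{\left(D,t \right)} = - \frac{D - D}{3} = \left(- \frac{1}{3}\right) 0 = 0$)
$b{\left(E,J \right)} = -18$
$\frac{u{\left(-78,-196 \right)} + 38581}{b{\left(-106,-78 \right)} - 21134} = \frac{0 + 38581}{-18 - 21134} = \frac{38581}{-21152} = 38581 \left(- \frac{1}{21152}\right) = - \frac{38581}{21152}$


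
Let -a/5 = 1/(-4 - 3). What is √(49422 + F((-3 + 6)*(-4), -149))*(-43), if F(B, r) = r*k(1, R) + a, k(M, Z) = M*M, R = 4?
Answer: -258*√67067/7 ≈ -9545.0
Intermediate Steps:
k(M, Z) = M²
a = 5/7 (a = -5/(-4 - 3) = -5/(-7) = -5*(-⅐) = 5/7 ≈ 0.71429)
F(B, r) = 5/7 + r (F(B, r) = r*1² + 5/7 = r*1 + 5/7 = r + 5/7 = 5/7 + r)
√(49422 + F((-3 + 6)*(-4), -149))*(-43) = √(49422 + (5/7 - 149))*(-43) = √(49422 - 1038/7)*(-43) = √(344916/7)*(-43) = (6*√67067/7)*(-43) = -258*√67067/7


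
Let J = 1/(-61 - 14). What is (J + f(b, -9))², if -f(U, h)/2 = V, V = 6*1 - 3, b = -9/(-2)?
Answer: 203401/5625 ≈ 36.160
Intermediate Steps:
b = 9/2 (b = -9*(-½) = 9/2 ≈ 4.5000)
V = 3 (V = 6 - 3 = 3)
f(U, h) = -6 (f(U, h) = -2*3 = -6)
J = -1/75 (J = 1/(-75) = -1/75 ≈ -0.013333)
(J + f(b, -9))² = (-1/75 - 6)² = (-451/75)² = 203401/5625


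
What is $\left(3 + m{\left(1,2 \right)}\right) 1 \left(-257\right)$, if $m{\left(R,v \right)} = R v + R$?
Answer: $-1542$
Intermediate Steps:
$m{\left(R,v \right)} = R + R v$
$\left(3 + m{\left(1,2 \right)}\right) 1 \left(-257\right) = \left(3 + 1 \left(1 + 2\right)\right) 1 \left(-257\right) = \left(3 + 1 \cdot 3\right) 1 \left(-257\right) = \left(3 + 3\right) 1 \left(-257\right) = 6 \cdot 1 \left(-257\right) = 6 \left(-257\right) = -1542$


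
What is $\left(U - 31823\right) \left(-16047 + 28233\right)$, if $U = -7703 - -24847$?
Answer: $-178878294$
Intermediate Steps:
$U = 17144$ ($U = -7703 + 24847 = 17144$)
$\left(U - 31823\right) \left(-16047 + 28233\right) = \left(17144 - 31823\right) \left(-16047 + 28233\right) = \left(-14679\right) 12186 = -178878294$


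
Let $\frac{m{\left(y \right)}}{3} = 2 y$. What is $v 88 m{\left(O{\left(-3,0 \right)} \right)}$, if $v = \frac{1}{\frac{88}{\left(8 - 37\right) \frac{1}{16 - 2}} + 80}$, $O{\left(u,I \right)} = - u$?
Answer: $\frac{2871}{68} \approx 42.221$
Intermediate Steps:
$v = \frac{29}{1088}$ ($v = \frac{1}{\frac{88}{\left(-29\right) \frac{1}{14}} + 80} = \frac{1}{\frac{88}{- \frac{29}{14}} + 80} = \frac{1}{88 \left(- \frac{14}{29}\right) + 80} = \frac{1}{- \frac{1232}{29} + 80} = \frac{1}{\frac{1088}{29}} = \frac{29}{1088} \approx 0.026654$)
$m{\left(y \right)} = 6 y$ ($m{\left(y \right)} = 3 \cdot 2 y = 6 y$)
$v 88 m{\left(O{\left(-3,0 \right)} \right)} = \frac{29}{1088} \cdot 88 \cdot 6 \left(\left(-1\right) \left(-3\right)\right) = \frac{319 \cdot 6 \cdot 3}{136} = \frac{319}{136} \cdot 18 = \frac{2871}{68}$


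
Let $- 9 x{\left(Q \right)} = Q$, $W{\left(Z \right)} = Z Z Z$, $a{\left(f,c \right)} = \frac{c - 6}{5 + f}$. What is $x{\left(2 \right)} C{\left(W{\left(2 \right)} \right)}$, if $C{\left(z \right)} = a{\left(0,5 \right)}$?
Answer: $\frac{2}{45} \approx 0.044444$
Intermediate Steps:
$a{\left(f,c \right)} = \frac{-6 + c}{5 + f}$ ($a{\left(f,c \right)} = \frac{c - 6}{5 + f} = \frac{-6 + c}{5 + f}$)
$W{\left(Z \right)} = Z^{3}$ ($W{\left(Z \right)} = Z^{2} Z = Z^{3}$)
$C{\left(z \right)} = - \frac{1}{5}$ ($C{\left(z \right)} = \frac{-6 + 5}{5 + 0} = \frac{1}{5} \left(-1\right) = - \frac{1}{5}$)
$x{\left(Q \right)} = - \frac{Q}{9}$
$x{\left(2 \right)} C{\left(W{\left(2 \right)} \right)} = \left(- \frac{1}{9}\right) 2 \left(- \frac{1}{5}\right) = \left(- \frac{2}{9}\right) \left(- \frac{1}{5}\right) = \frac{2}{45}$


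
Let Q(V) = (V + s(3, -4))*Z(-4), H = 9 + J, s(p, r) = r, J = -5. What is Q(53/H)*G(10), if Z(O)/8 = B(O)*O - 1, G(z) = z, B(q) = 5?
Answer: -15540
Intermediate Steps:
Z(O) = -8 + 40*O (Z(O) = 8*(5*O - 1) = 8*(-1 + 5*O) = -8 + 40*O)
H = 4 (H = 9 - 5 = 4)
Q(V) = 672 - 168*V (Q(V) = (V - 4)*(-8 + 40*(-4)) = (-4 + V)*(-8 - 160) = (-4 + V)*(-168) = 672 - 168*V)
Q(53/H)*G(10) = (672 - 8904/4)*10 = (672 - 168*53/4)*10 = (672 - 2226)*10 = -1554*10 = -15540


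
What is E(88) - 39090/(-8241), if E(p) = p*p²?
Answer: 1872016614/2747 ≈ 6.8148e+5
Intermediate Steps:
E(p) = p³
E(88) - 39090/(-8241) = 88³ - 39090/(-8241) = 681472 - 39090*(-1/8241) = 681472 + 13030/2747 = 1872016614/2747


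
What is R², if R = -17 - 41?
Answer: 3364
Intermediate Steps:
R = -58
R² = (-58)² = 3364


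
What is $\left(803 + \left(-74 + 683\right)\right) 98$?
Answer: $138376$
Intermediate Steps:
$\left(803 + \left(-74 + 683\right)\right) 98 = \left(803 + 609\right) 98 = 1412 \cdot 98 = 138376$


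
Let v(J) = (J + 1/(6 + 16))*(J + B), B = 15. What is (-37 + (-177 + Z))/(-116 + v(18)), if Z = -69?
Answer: -566/959 ≈ -0.59020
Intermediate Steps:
v(J) = (15 + J)*(1/22 + J) (v(J) = (J + 1/(6 + 16))*(J + 15) = (J + 1/22)*(15 + J) = (1/22 + J)*(15 + J) = (15 + J)*(1/22 + J))
(-37 + (-177 + Z))/(-116 + v(18)) = (-37 + (-177 - 69))/(-116 + (15/22 + 18² + (331/22)*18)) = (-37 - 246)/(-116 + (15/22 + 324 + 2979/11)) = -283/(-116 + 1191/2) = -283/959/2 = -283*2/959 = -566/959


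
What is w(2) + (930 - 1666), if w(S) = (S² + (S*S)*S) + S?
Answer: -722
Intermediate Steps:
w(S) = S + S² + S³ (w(S) = (S² + S²*S) + S = (S² + S³) + S = S + S² + S³)
w(2) + (930 - 1666) = 2*(1 + 2 + 2²) + (930 - 1666) = 2*(1 + 2 + 4) - 736 = 2*7 - 736 = 14 - 736 = -722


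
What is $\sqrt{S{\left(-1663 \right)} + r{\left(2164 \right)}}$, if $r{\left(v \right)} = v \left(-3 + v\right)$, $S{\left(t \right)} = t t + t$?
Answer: $\sqrt{7440310} \approx 2727.7$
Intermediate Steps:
$S{\left(t \right)} = t + t^{2}$ ($S{\left(t \right)} = t^{2} + t = t + t^{2}$)
$\sqrt{S{\left(-1663 \right)} + r{\left(2164 \right)}} = \sqrt{- 1663 \left(1 - 1663\right) + 2164 \left(-3 + 2164\right)} = \sqrt{\left(-1663\right) \left(-1662\right) + 2164 \cdot 2161} = \sqrt{2763906 + 4676404} = \sqrt{7440310}$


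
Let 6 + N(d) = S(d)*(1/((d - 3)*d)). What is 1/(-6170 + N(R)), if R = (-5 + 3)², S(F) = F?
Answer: -1/6175 ≈ -0.00016194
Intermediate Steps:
R = 4 (R = (-2)² = 4)
N(d) = -6 + 1/(-3 + d) (N(d) = -6 + d*(1/((d - 3)*d)) = -6 + d*(1/((-3 + d)*d)) = -6 + d*(1/(d*(-3 + d))) = -6 + 1/(-3 + d))
1/(-6170 + N(R)) = 1/(-6170 + (19 - 6*4)/(-3 + 4)) = 1/(-6170 + (19 - 24)/1) = 1/(-6170 + 1*(-5)) = 1/(-6170 - 5) = 1/(-6175) = -1/6175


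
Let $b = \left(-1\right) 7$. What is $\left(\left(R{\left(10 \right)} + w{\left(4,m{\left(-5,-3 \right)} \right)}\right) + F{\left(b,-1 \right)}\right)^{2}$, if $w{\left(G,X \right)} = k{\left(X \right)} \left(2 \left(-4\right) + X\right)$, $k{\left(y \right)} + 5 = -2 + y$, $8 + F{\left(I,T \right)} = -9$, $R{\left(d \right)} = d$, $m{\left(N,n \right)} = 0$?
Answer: $2401$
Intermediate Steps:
$b = -7$
$F{\left(I,T \right)} = -17$ ($F{\left(I,T \right)} = -8 - 9 = -17$)
$k{\left(y \right)} = -7 + y$ ($k{\left(y \right)} = -5 + \left(-2 + y\right) = -7 + y$)
$w{\left(G,X \right)} = \left(-8 + X\right) \left(-7 + X\right)$ ($w{\left(G,X \right)} = \left(-7 + X\right) \left(2 \left(-4\right) + X\right) = \left(-7 + X\right) \left(-8 + X\right) = \left(-8 + X\right) \left(-7 + X\right)$)
$\left(\left(R{\left(10 \right)} + w{\left(4,m{\left(-5,-3 \right)} \right)}\right) + F{\left(b,-1 \right)}\right)^{2} = \left(\left(10 + \left(-8 + 0\right) \left(-7 + 0\right)\right) - 17\right)^{2} = \left(\left(10 - -56\right) - 17\right)^{2} = \left(\left(10 + 56\right) - 17\right)^{2} = \left(66 - 17\right)^{2} = 49^{2} = 2401$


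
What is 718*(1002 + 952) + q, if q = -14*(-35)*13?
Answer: 1409342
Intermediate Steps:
q = 6370 (q = 490*13 = 6370)
718*(1002 + 952) + q = 718*(1002 + 952) + 6370 = 718*1954 + 6370 = 1402972 + 6370 = 1409342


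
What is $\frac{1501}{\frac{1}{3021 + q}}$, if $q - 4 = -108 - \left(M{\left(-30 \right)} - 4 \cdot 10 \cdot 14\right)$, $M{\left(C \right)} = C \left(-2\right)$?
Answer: $5128917$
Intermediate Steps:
$M{\left(C \right)} = - 2 C$
$q = 396$ ($q = 4 - \left(108 + 60 - 4 \cdot 10 \cdot 14\right) = 4 - \left(168 - 40 \cdot 14\right) = 4 - \left(168 - 560\right) = 4 - -392 = 4 + \left(-108 + 500\right) = 4 + 392 = 396$)
$\frac{1501}{\frac{1}{3021 + q}} = \frac{1501}{\frac{1}{3021 + 396}} = \frac{1501}{\frac{1}{3417}} = 1501 \frac{1}{\frac{1}{3417}} = 1501 \cdot 3417 = 5128917$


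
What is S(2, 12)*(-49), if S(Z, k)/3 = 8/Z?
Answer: -588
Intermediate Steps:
S(Z, k) = 24/Z (S(Z, k) = 3*(8/Z) = 24/Z)
S(2, 12)*(-49) = (24/2)*(-49) = (24*(½))*(-49) = 12*(-49) = -588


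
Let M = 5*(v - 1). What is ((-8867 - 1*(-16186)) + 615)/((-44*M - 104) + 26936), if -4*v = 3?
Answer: 7934/27217 ≈ 0.29151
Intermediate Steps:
v = -¾ (v = -¼*3 = -¾ ≈ -0.75000)
M = -35/4 (M = 5*(-¾ - 1) = 5*(-7/4) = -35/4 ≈ -8.7500)
((-8867 - 1*(-16186)) + 615)/((-44*M - 104) + 26936) = ((-8867 - 1*(-16186)) + 615)/((-44*(-35/4) - 104) + 26936) = ((-8867 + 16186) + 615)/((385 - 104) + 26936) = (7319 + 615)/(281 + 26936) = 7934/27217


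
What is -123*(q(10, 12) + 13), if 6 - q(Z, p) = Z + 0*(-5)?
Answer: -1107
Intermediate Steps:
q(Z, p) = 6 - Z (q(Z, p) = 6 - (Z + 0*(-5)) = 6 - (Z + 0) = 6 - Z)
-123*(q(10, 12) + 13) = -123*((6 - 1*10) + 13) = -123*((6 - 10) + 13) = -123*(-4 + 13) = -123*9 = -1107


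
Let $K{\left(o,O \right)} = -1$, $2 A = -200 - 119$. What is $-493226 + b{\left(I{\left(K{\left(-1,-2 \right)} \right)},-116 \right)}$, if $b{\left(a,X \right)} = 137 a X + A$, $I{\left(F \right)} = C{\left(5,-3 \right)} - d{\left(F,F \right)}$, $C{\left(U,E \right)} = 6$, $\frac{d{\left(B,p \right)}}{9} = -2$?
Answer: $- \frac{1749587}{2} \approx -8.7479 \cdot 10^{5}$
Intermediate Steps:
$d{\left(B,p \right)} = -18$ ($d{\left(B,p \right)} = 9 \left(-2\right) = -18$)
$A = - \frac{319}{2}$ ($A = \frac{-200 - 119}{2} = \frac{1}{2} \left(-319\right) = - \frac{319}{2} \approx -159.5$)
$I{\left(F \right)} = 24$ ($I{\left(F \right)} = 6 - -18 = 6 + 18 = 24$)
$b{\left(a,X \right)} = - \frac{319}{2} + 137 X a$ ($b{\left(a,X \right)} = 137 a X - \frac{319}{2} = 137 X a - \frac{319}{2} = - \frac{319}{2} + 137 X a$)
$-493226 + b{\left(I{\left(K{\left(-1,-2 \right)} \right)},-116 \right)} = -493226 + \left(- \frac{319}{2} + 137 \left(-116\right) 24\right) = -493226 - \frac{763135}{2} = - \frac{1749587}{2}$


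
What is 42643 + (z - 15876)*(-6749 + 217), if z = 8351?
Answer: 49195943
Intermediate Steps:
42643 + (z - 15876)*(-6749 + 217) = 42643 + (8351 - 15876)*(-6749 + 217) = 42643 - 7525*(-6532) = 42643 + 49153300 = 49195943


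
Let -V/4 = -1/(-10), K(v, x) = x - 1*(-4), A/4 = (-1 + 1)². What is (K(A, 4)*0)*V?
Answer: 0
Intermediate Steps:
A = 0 (A = 4*(-1 + 1)² = 4*0² = 4*0 = 0)
K(v, x) = 4 + x (K(v, x) = x + 4 = 4 + x)
V = -⅖ (V = -(-4)/(-10) = -(-4)*(-1)/10 = -4*⅒ = -⅖ ≈ -0.40000)
(K(A, 4)*0)*V = ((4 + 4)*0)*(-⅖) = (8*0)*(-⅖) = 0*(-⅖) = 0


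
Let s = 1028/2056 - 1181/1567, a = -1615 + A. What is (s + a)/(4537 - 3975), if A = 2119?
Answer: 1578741/1761308 ≈ 0.89635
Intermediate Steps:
a = 504 (a = -1615 + 2119 = 504)
s = -795/3134 (s = 1028*(1/2056) - 1181*1/1567 = ½ - 1181/1567 = -795/3134 ≈ -0.25367)
(s + a)/(4537 - 3975) = (-795/3134 + 504)/(4537 - 3975) = (1578741/3134)/562 = (1578741/3134)*(1/562) = 1578741/1761308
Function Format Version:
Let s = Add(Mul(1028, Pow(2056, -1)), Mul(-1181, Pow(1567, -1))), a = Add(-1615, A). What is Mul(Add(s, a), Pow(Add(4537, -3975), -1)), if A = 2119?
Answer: Rational(1578741, 1761308) ≈ 0.89635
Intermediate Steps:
a = 504 (a = Add(-1615, 2119) = 504)
s = Rational(-795, 3134) (s = Add(Mul(1028, Rational(1, 2056)), Mul(-1181, Rational(1, 1567))) = Add(Rational(1, 2), Rational(-1181, 1567)) = Rational(-795, 3134) ≈ -0.25367)
Mul(Add(s, a), Pow(Add(4537, -3975), -1)) = Mul(Add(Rational(-795, 3134), 504), Pow(Add(4537, -3975), -1)) = Mul(Rational(1578741, 3134), Pow(562, -1)) = Mul(Rational(1578741, 3134), Rational(1, 562)) = Rational(1578741, 1761308)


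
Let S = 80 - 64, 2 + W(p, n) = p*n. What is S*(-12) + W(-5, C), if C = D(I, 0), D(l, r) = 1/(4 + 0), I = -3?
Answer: -781/4 ≈ -195.25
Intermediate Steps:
D(l, r) = 1/4
C = 1/4 ≈ 0.25000
W(p, n) = -2 + n*p (W(p, n) = -2 + p*n = -2 + n*p)
S = 16
S*(-12) + W(-5, C) = 16*(-12) + (-2 + (1/4)*(-5)) = -192 + (-2 - 5/4) = -192 - 13/4 = -781/4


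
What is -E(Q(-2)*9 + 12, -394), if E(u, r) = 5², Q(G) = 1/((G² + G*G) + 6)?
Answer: -25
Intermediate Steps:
Q(G) = 1/(6 + 2*G²) (Q(G) = 1/((G² + G²) + 6) = 1/(2*G² + 6) = 1/(6 + 2*G²))
E(u, r) = 25
-E(Q(-2)*9 + 12, -394) = -1*25 = -25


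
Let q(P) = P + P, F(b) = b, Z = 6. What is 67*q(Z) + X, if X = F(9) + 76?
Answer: 889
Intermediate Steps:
X = 85 (X = 9 + 76 = 85)
q(P) = 2*P
67*q(Z) + X = 67*(2*6) + 85 = 67*12 + 85 = 804 + 85 = 889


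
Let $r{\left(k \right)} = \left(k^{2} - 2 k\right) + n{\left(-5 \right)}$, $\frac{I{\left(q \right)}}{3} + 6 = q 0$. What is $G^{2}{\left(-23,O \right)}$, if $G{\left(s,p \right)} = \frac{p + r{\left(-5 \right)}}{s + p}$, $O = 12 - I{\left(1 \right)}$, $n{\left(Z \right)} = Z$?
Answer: $\frac{3600}{49} \approx 73.469$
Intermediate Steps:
$I{\left(q \right)} = -18$ ($I{\left(q \right)} = -18 + 3 q 0 = -18 + 3 \cdot 0 = -18 + 0 = -18$)
$r{\left(k \right)} = -5 + k^{2} - 2 k$ ($r{\left(k \right)} = \left(k^{2} - 2 k\right) - 5 = -5 + k^{2} - 2 k$)
$O = 30$ ($O = 12 - -18 = 12 + 18 = 30$)
$G{\left(s,p \right)} = \frac{30 + p}{p + s}$ ($G{\left(s,p \right)} = \frac{p - \left(-5 - 25\right)}{s + p} = \frac{p + \left(-5 + 25 + 10\right)}{p + s} = \frac{p + 30}{p + s} = \frac{30 + p}{p + s}$)
$G^{2}{\left(-23,O \right)} = \left(\frac{30 + 30}{30 - 23}\right)^{2} = \left(\frac{1}{7} \cdot 60\right)^{2} = \left(\frac{60}{7}\right)^{2} = \frac{3600}{49}$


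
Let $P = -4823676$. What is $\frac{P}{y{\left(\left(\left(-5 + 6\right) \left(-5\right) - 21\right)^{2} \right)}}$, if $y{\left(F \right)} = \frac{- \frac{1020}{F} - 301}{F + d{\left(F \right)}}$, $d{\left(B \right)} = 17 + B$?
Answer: $\frac{279002625759}{12781} \approx 2.1829 \cdot 10^{7}$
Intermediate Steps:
$y{\left(F \right)} = \frac{-301 - \frac{1020}{F}}{17 + 2 F}$ ($y{\left(F \right)} = \frac{- \frac{1020}{F} - 301}{F + \left(17 + F\right)} = \frac{-301 - \frac{1020}{F}}{17 + 2 F}$)
$\frac{P}{y{\left(\left(\left(-5 + 6\right) \left(-5\right) - 21\right)^{2} \right)}} = - \frac{4823676}{\frac{1}{\left(\left(-5 + 6\right) \left(-5\right) - 21\right)^{2}} \frac{1}{17 + 2 \left(\left(-5 + 6\right) \left(-5\right) - 21\right)^{2}} \left(-1020 - 301 \left(\left(-5 + 6\right) \left(-5\right) - 21\right)^{2}\right)} = - \frac{4823676}{\frac{1}{\left(1 \left(-5\right) - 21\right)^{2}} \frac{1}{17 + 2 \left(1 \left(-5\right) - 21\right)^{2}} \left(-1020 - 301 \left(1 \left(-5\right) - 21\right)^{2}\right)} = - \frac{4823676}{\frac{1}{\left(-5 - 21\right)^{2}} \frac{1}{17 + 2 \left(-5 - 21\right)^{2}} \left(-1020 - 301 \left(-5 - 21\right)^{2}\right)} = - \frac{4823676}{\frac{1}{\left(-26\right)^{2}} \frac{1}{17 + 2 \left(-26\right)^{2}} \left(-1020 - 301 \left(-26\right)^{2}\right)} = - \frac{4823676}{\frac{1}{676} \frac{1}{17 + 2 \cdot 676} \left(-1020 - 203476\right)} = - \frac{4823676}{\frac{1}{676} \frac{1}{17 + 1352} \left(-1020 - 203476\right)} = - \frac{4823676}{\frac{1}{676} \cdot \frac{1}{1369} \left(-204496\right)} = - \frac{4823676}{- \frac{51124}{231361}} = \left(-4823676\right) \left(- \frac{231361}{51124}\right) = \frac{279002625759}{12781}$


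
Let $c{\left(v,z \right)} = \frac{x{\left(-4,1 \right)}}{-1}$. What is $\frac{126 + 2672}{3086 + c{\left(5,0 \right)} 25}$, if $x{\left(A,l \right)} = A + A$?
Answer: $\frac{1399}{1643} \approx 0.85149$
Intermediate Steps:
$x{\left(A,l \right)} = 2 A$
$c{\left(v,z \right)} = 8$ ($c{\left(v,z \right)} = \frac{2 \left(-4\right)}{-1} = \left(-8\right) \left(-1\right) = 8$)
$\frac{126 + 2672}{3086 + c{\left(5,0 \right)} 25} = \frac{126 + 2672}{3086 + 8 \cdot 25} = \frac{2798}{3086 + 200} = \frac{2798}{3286} = 2798 \cdot \frac{1}{3286} = \frac{1399}{1643}$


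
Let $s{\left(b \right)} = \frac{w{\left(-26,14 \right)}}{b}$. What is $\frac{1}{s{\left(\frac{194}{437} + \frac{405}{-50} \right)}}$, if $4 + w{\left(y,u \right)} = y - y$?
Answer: $\frac{33457}{17480} \approx 1.914$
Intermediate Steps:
$w{\left(y,u \right)} = -4$ ($w{\left(y,u \right)} = -4 + \left(y - y\right) = -4 + 0 = -4$)
$s{\left(b \right)} = - \frac{4}{b}$
$\frac{1}{s{\left(\frac{194}{437} + \frac{405}{-50} \right)}} = \frac{1}{\left(-4\right) \frac{1}{\frac{194}{437} + \frac{405}{-50}}} = \frac{1}{\left(-4\right) \frac{1}{194 \cdot \frac{1}{437} + 405 \left(- \frac{1}{50}\right)}} = \frac{1}{\left(-4\right) \frac{1}{\frac{194}{437} - \frac{81}{10}}} = \frac{1}{\left(-4\right) \frac{1}{- \frac{33457}{4370}}} = \frac{1}{\left(-4\right) \left(- \frac{4370}{33457}\right)} = \frac{1}{\frac{17480}{33457}} = \frac{33457}{17480}$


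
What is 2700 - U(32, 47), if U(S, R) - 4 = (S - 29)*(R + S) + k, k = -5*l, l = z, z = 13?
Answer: 2524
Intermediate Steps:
l = 13
k = -65 (k = -5*13 = -65)
U(S, R) = -61 + (-29 + S)*(R + S) (U(S, R) = 4 + ((S - 29)*(R + S) - 65) = 4 + ((-29 + S)*(R + S) - 65) = 4 + (-65 + (-29 + S)*(R + S)) = -61 + (-29 + S)*(R + S))
2700 - U(32, 47) = 2700 - (-61 + 32**2 - 29*47 - 29*32 + 47*32) = 2700 - (-61 + 1024 - 1363 - 928 + 1504) = 2700 - 1*176 = 2700 - 176 = 2524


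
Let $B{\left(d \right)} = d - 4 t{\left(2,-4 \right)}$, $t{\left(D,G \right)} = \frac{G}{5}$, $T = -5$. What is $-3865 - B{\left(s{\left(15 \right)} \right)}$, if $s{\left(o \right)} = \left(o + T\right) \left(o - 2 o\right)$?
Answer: $- \frac{18591}{5} \approx -3718.2$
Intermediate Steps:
$t{\left(D,G \right)} = \frac{G}{5}$ ($t{\left(D,G \right)} = G \frac{1}{5} = \frac{G}{5}$)
$s{\left(o \right)} = - o \left(-5 + o\right)$ ($s{\left(o \right)} = \left(o - 5\right) \left(o - 2 o\right) = \left(-5 + o\right) \left(- o\right) = - o \left(-5 + o\right)$)
$B{\left(d \right)} = \frac{16}{5} + d$ ($B{\left(d \right)} = d - 4 \cdot \frac{1}{5} \left(-4\right) = d - - \frac{16}{5} = d + \frac{16}{5} = \frac{16}{5} + d$)
$-3865 - B{\left(s{\left(15 \right)} \right)} = -3865 - \left(\frac{16}{5} + 15 \left(5 - 15\right)\right) = -3865 - \left(\frac{16}{5} + 15 \left(-10\right)\right) = -3865 - \left(\frac{16}{5} - 150\right) = -3865 - - \frac{734}{5} = -3865 + \frac{734}{5} = - \frac{18591}{5}$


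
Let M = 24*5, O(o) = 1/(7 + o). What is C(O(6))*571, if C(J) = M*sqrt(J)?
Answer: 68520*sqrt(13)/13 ≈ 19004.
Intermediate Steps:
M = 120
C(J) = 120*sqrt(J)
C(O(6))*571 = (120*sqrt(1/(7 + 6)))*571 = (120*sqrt(1/13))*571 = (120*(sqrt(13)/13))*571 = (120*sqrt(13)/13)*571 = 68520*sqrt(13)/13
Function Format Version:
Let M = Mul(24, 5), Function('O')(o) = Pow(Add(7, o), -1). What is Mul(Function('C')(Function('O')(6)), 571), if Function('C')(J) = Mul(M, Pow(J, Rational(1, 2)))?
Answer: Mul(Rational(68520, 13), Pow(13, Rational(1, 2))) ≈ 19004.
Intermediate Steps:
M = 120
Function('C')(J) = Mul(120, Pow(J, Rational(1, 2)))
Mul(Function('C')(Function('O')(6)), 571) = Mul(Mul(120, Pow(Pow(Add(7, 6), -1), Rational(1, 2))), 571) = Mul(Mul(120, Pow(Pow(13, -1), Rational(1, 2))), 571) = Mul(Mul(120, Pow(Rational(1, 13), Rational(1, 2))), 571) = Mul(Mul(120, Mul(Rational(1, 13), Pow(13, Rational(1, 2)))), 571) = Mul(Mul(Rational(120, 13), Pow(13, Rational(1, 2))), 571) = Mul(Rational(68520, 13), Pow(13, Rational(1, 2)))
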